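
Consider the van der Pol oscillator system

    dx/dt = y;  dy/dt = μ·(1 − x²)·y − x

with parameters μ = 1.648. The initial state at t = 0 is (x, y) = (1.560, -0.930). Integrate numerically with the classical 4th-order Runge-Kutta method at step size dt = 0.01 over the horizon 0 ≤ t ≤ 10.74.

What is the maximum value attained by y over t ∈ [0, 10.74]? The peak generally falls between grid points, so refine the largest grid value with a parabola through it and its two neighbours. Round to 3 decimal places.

max y = 3.396

t=0.000: state=(1.560, -0.930)
step 1 (dt=0.01): k1=(-0.930, 0.637), k2=(-0.927, 0.612), k3=(-0.927, 0.613), k4=(-0.924, 0.588); state += dt/6·(k1+2k2+2k3+k4)
t=0.010: state=(1.551, -0.924)
t=0.020: state=(1.542, -0.918)
t=0.030: state=(1.532, -0.913)
continuing one RK4 step at a time; state shown every 50 steps (Δt=0.5):
t=0.500: state=(1.104, -1.003)
t=1.000: state=(0.445, -1.801)
t=1.500: state=(-0.909, -3.495)
t=2.000: state=(-2.000, -0.515)
t=2.500: state=(-1.966, 0.330)
t=3.000: state=(-1.767, 0.450)
t=3.500: state=(-1.515, 0.568)
t=4.000: state=(-1.182, 0.793)
t=4.500: state=(-0.667, 1.371)
t=5.000: state=(0.374, 3.003)
t=5.500: state=(1.816, 1.537)
t=6.000: state=(1.995, -0.228)
t=6.500: state=(1.820, -0.423)
t=7.000: state=(1.582, -0.532)
t=7.500: state=(1.275, -0.719)
t=8.000: state=(0.822, -1.166)
t=8.500: state=(-0.036, -2.498)
t=9.000: state=(-1.567, -2.512)
t=9.500: state=(-2.015, 0.080)
t=10.000: state=(-1.870, 0.396)
t=10.500: state=(-1.646, 0.502)
t=10.740: state=(-1.518, 0.565)
largest grid value and its neighbours: y(5.160)=3.39505, y(5.170)=3.39547, y(5.180)=3.39203
parabola through these three points peaks at t≈5.166 with y≈3.39577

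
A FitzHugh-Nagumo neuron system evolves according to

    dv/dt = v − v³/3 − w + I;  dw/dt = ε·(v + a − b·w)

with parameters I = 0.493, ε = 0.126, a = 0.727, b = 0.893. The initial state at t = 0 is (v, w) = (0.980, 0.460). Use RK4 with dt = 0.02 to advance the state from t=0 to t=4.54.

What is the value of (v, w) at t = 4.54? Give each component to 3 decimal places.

t=0.000: state=(0.980, 0.460)
step 1 (dt=0.02): k1=(0.699, 0.163), k2=(0.698, 0.164), k3=(0.698, 0.164), k4=(0.696, 0.165); state += dt/6·(k1+2k2+2k3+k4)
t=0.020: state=(0.994, 0.463)
t=0.040: state=(1.008, 0.467)
t=0.060: state=(1.022, 0.470)
continuing one RK4 step at a time; state shown every 10 steps (Δt=0.2):
t=0.200: state=(1.116, 0.494)
t=0.400: state=(1.238, 0.531)
t=0.600: state=(1.341, 0.569)
t=0.800: state=(1.422, 0.609)
t=1.000: state=(1.481, 0.650)
t=1.200: state=(1.520, 0.691)
t=1.400: state=(1.543, 0.732)
t=1.600: state=(1.553, 0.772)
t=1.800: state=(1.554, 0.812)
t=2.000: state=(1.548, 0.851)
t=2.200: state=(1.536, 0.888)
t=2.400: state=(1.521, 0.925)
t=2.600: state=(1.503, 0.960)
t=2.800: state=(1.483, 0.994)
t=3.000: state=(1.461, 1.026)
t=3.200: state=(1.438, 1.058)
t=3.400: state=(1.414, 1.088)
t=3.600: state=(1.389, 1.117)
t=3.800: state=(1.363, 1.144)
t=4.000: state=(1.336, 1.171)
t=4.200: state=(1.308, 1.196)
t=4.400: state=(1.280, 1.219)
t=4.540: state=(1.259, 1.235)

(v, w) = (1.259, 1.235)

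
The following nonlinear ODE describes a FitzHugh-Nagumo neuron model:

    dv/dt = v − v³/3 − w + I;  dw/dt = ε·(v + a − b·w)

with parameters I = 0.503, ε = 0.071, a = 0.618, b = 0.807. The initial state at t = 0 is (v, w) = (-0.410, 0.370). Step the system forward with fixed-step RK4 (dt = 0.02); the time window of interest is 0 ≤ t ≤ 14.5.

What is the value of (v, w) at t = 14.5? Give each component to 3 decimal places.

t=0.000: state=(-0.410, 0.370)
step 1 (dt=0.02): k1=(-0.254, -0.006), k2=(-0.256, -0.007), k3=(-0.256, -0.007), k4=(-0.258, -0.007); state += dt/6·(k1+2k2+2k3+k4)
t=0.020: state=(-0.415, 0.370)
t=0.040: state=(-0.420, 0.370)
t=0.060: state=(-0.426, 0.370)
continuing one RK4 step at a time; state shown every 25 steps (Δt=0.5):
t=0.500: state=(-0.564, 0.364)
t=1.000: state=(-0.775, 0.352)
t=1.500: state=(-1.021, 0.333)
t=2.000: state=(-1.249, 0.305)
t=2.500: state=(-1.411, 0.271)
t=3.000: state=(-1.497, 0.234)
t=3.500: state=(-1.530, 0.196)
t=4.000: state=(-1.533, 0.158)
t=4.500: state=(-1.521, 0.122)
t=5.000: state=(-1.502, 0.087)
t=5.500: state=(-1.479, 0.054)
t=6.000: state=(-1.454, 0.023)
t=6.500: state=(-1.428, -0.006)
t=7.000: state=(-1.402, -0.034)
t=7.500: state=(-1.375, -0.060)
t=8.000: state=(-1.347, -0.084)
t=8.500: state=(-1.320, -0.107)
t=9.000: state=(-1.291, -0.128)
t=9.500: state=(-1.262, -0.147)
t=10.000: state=(-1.233, -0.165)
t=10.500: state=(-1.202, -0.182)
t=11.000: state=(-1.171, -0.196)
t=11.500: state=(-1.139, -0.210)
t=12.000: state=(-1.105, -0.221)
t=12.500: state=(-1.069, -0.232)
t=13.000: state=(-1.032, -0.240)
t=13.500: state=(-0.992, -0.247)
t=14.000: state=(-0.948, -0.252)
t=14.500: state=(-0.900, -0.256)

(v, w) = (-0.900, -0.256)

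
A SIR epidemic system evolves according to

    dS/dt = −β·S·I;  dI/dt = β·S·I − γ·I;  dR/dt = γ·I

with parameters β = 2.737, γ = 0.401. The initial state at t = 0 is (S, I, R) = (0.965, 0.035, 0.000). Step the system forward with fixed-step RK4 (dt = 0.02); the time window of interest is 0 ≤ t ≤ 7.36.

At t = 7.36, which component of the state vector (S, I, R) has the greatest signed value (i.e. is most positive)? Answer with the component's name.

t=0.000: state=(0.965, 0.035, 0.000)
step 1 (dt=0.02): k1=(-0.092, 0.078, 0.014), k2=(-0.094, 0.080, 0.014), k3=(-0.094, 0.080, 0.014), k4=(-0.096, 0.082, 0.015); state += dt/6·(k1+2k2+2k3+k4)
t=0.020: state=(0.963, 0.037, 0.000)
t=0.040: state=(0.961, 0.038, 0.001)
t=0.060: state=(0.959, 0.040, 0.001)
continuing one RK4 step at a time; state shown every 25 steps (Δt=0.5):
t=0.500: state=(0.885, 0.102, 0.013)
t=1.000: state=(0.702, 0.252, 0.047)
t=1.500: state=(0.434, 0.449, 0.117)
t=2.000: state=(0.213, 0.566, 0.221)
t=2.500: state=(0.097, 0.567, 0.336)
t=3.000: state=(0.046, 0.509, 0.444)
t=3.500: state=(0.024, 0.436, 0.539)
t=4.000: state=(0.014, 0.366, 0.620)
t=4.500: state=(0.009, 0.304, 0.687)
t=5.000: state=(0.006, 0.252, 0.742)
t=5.500: state=(0.004, 0.207, 0.788)
t=6.000: state=(0.003, 0.171, 0.826)
t=6.500: state=(0.003, 0.140, 0.857)
t=7.000: state=(0.002, 0.115, 0.883)
t=7.360: state=(0.002, 0.100, 0.898)
compare at T: S=0.002, I=0.100, R=0.898

largest component: R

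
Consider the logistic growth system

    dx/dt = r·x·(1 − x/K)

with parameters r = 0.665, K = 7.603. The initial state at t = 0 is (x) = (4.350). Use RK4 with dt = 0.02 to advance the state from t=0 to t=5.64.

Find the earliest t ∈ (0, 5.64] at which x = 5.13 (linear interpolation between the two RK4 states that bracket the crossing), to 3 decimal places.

t=0.000: state=(4.350)
step 1 (dt=0.02): k1=(1.238), k2=(1.236), k3=(1.236), k4=(1.235); state += dt/6·(k1+2k2+2k3+k4)
t=0.020: state=(4.375)
t=0.040: state=(4.399)
t=0.060: state=(4.424)
continuing one RK4 step at a time; state shown every 10 steps (Δt=0.2):
t=0.200: state=(4.595)
t=0.400: state=(4.833)
t=0.600: state=(5.063)
t=0.660: state=(5.130)
next step: t=0.680: state=(5.152) — x has crossed 5.13
linear interpolation between t=0.660 (5.12971) and t=0.680 (5.15185) → t≈0.660

t = 0.660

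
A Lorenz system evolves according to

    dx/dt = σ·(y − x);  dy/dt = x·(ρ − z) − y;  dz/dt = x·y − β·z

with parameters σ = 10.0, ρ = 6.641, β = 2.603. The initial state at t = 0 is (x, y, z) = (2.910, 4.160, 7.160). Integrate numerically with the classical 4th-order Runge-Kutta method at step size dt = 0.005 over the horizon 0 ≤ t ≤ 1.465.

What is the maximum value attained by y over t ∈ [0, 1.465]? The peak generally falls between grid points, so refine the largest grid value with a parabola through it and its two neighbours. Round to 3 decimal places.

t=0.000: state=(2.910, 4.160, 7.160)
step 1 (dt=0.005): k1=(12.500, -5.670, -6.532), k2=(12.046, -5.624, -6.401), k3=(12.058, -5.625, -6.406), k4=(11.616, -5.578, -6.281); state += dt/6·(k1+2k2+2k3+k4)
t=0.005: state=(2.970, 4.132, 7.128)
t=0.010: state=(3.026, 4.104, 7.097)
t=0.015: state=(3.078, 4.077, 7.067)
continuing one RK4 step at a time; state shown every 10 steps (Δt=0.05):
t=0.050: state=(3.345, 3.900, 6.882)
t=0.100: state=(3.517, 3.689, 6.655)
t=0.150: state=(3.548, 3.526, 6.440)
t=0.200: state=(3.513, 3.407, 6.228)
t=0.250: state=(3.453, 3.329, 6.017)
t=0.300: state=(3.394, 3.288, 5.813)
t=0.350: state=(3.350, 3.280, 5.622)
t=0.400: state=(3.326, 3.300, 5.450)
t=0.450: state=(3.324, 3.344, 5.302)
t=0.500: state=(3.345, 3.409, 5.183)
t=0.550: state=(3.387, 3.490, 5.095)
t=0.600: state=(3.447, 3.582, 5.039)
t=0.650: state=(3.521, 3.682, 5.018)
t=0.700: state=(3.606, 3.784, 5.029)
t=0.750: state=(3.698, 3.883, 5.072)
t=0.800: state=(3.790, 3.974, 5.144)
t=0.850: state=(3.880, 4.052, 5.238)
t=0.900: state=(3.961, 4.112, 5.350)
t=0.950: state=(4.029, 4.151, 5.472)
t=1.000: state=(4.082, 4.168, 5.595)
t=1.050: state=(4.115, 4.161, 5.713)
t=1.100: state=(4.128, 4.134, 5.818)
t=1.150: state=(4.121, 4.089, 5.904)
t=1.200: state=(4.096, 4.031, 5.966)
t=1.250: state=(4.057, 3.964, 6.002)
t=1.300: state=(4.006, 3.895, 6.012)
t=1.350: state=(3.948, 3.828, 5.998)
t=1.400: state=(3.888, 3.768, 5.963)
t=1.450: state=(3.829, 3.716, 5.912)
t=1.465: state=(3.812, 3.703, 5.894)
largest grid value and its neighbours: y(1.005)=4.16802, y(1.010)=4.16817, y(1.015)=4.16810
parabola through these three points peaks at t≈1.011 with y≈4.16818

max y = 4.168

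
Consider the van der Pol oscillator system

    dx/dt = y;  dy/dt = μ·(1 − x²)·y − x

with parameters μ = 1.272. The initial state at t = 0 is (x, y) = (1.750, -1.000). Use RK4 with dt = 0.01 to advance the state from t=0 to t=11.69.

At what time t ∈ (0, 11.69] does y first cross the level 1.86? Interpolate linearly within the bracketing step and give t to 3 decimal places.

t = 4.682

t=0.000: state=(1.750, -1.000)
step 1 (dt=0.01): k1=(-1.000, 0.873), k2=(-0.996, 0.845), k3=(-0.996, 0.845), k4=(-0.992, 0.817); state += dt/6·(k1+2k2+2k3+k4)
t=0.010: state=(1.740, -0.992)
t=0.020: state=(1.730, -0.984)
t=0.030: state=(1.720, -0.976)
continuing one RK4 step at a time; state shown every 50 steps (Δt=0.5):
t=0.500: state=(1.283, -0.975)
t=1.000: state=(0.694, -1.475)
t=1.500: state=(-0.329, -2.737)
t=2.000: state=(-1.704, -1.877)
t=2.500: state=(-2.029, 0.126)
t=3.000: state=(-1.853, 0.485)
t=3.500: state=(-1.570, 0.648)
t=4.000: state=(-1.191, 0.900)
t=4.500: state=(-0.618, 1.476)
t=4.680: state=(-0.321, 1.855)
next step: t=4.690: state=(-0.302, 1.879) — y has crossed 1.86
linear interpolation between t=4.680 (1.85456) and t=4.690 (1.87911) → t≈4.682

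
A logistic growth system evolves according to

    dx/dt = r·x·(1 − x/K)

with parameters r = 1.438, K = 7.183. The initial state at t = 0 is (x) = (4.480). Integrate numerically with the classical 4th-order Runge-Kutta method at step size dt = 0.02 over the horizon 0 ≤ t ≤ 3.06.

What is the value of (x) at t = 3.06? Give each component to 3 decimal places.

t=0.000: state=(4.480)
step 1 (dt=0.02): k1=(2.424), k2=(2.416), k3=(2.416), k4=(2.407); state += dt/6·(k1+2k2+2k3+k4)
t=0.020: state=(4.528)
t=0.040: state=(4.576)
t=0.060: state=(4.624)
continuing one RK4 step at a time; state shown every 5 steps (Δt=0.1):
t=0.100: state=(4.718)
t=0.200: state=(4.945)
t=0.300: state=(5.160)
t=0.400: state=(5.363)
t=0.500: state=(5.551)
t=0.600: state=(5.725)
t=0.700: state=(5.885)
t=0.800: state=(6.031)
t=0.900: state=(6.164)
t=1.000: state=(6.283)
t=1.100: state=(6.390)
t=1.200: state=(6.486)
t=1.300: state=(6.572)
t=1.400: state=(6.647)
t=1.500: state=(6.714)
t=1.600: state=(6.774)
t=1.700: state=(6.826)
t=1.800: state=(6.871)
t=1.900: state=(6.912)
t=2.000: state=(6.947)
t=2.100: state=(6.978)
t=2.200: state=(7.004)
t=2.300: state=(7.028)
t=2.400: state=(7.048)
t=2.500: state=(7.066)
t=2.600: state=(7.081)
t=2.700: state=(7.095)
t=2.800: state=(7.107)
t=2.900: state=(7.117)
t=3.000: state=(7.125)
t=3.060: state=(7.130)

(x) = (7.130)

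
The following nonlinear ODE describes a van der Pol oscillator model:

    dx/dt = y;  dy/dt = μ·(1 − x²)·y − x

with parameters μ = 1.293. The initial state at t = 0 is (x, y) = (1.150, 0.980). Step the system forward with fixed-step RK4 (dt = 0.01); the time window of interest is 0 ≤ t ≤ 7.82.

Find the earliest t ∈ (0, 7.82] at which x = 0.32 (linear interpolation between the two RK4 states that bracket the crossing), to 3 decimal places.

t=0.000: state=(1.150, 0.980)
step 1 (dt=0.01): k1=(0.980, -1.559), k2=(0.972, -1.575), k3=(0.972, -1.574), k4=(0.964, -1.590); state += dt/6·(k1+2k2+2k3+k4)
t=0.010: state=(1.160, 0.964)
t=0.020: state=(1.169, 0.948)
t=0.030: state=(1.179, 0.932)
continuing one RK4 step at a time; state shown every 50 steps (Δt=0.5):
t=0.500: state=(1.417, 0.094)
t=1.000: state=(1.307, -0.477)
t=1.500: state=(0.961, -0.921)
t=2.000: state=(0.330, -1.708)
next step: t=2.010: state=(0.313, -1.732) — x has crossed 0.32
linear interpolation between t=2.000 (0.33003) and t=2.010 (0.31283) → t≈2.006

t = 2.006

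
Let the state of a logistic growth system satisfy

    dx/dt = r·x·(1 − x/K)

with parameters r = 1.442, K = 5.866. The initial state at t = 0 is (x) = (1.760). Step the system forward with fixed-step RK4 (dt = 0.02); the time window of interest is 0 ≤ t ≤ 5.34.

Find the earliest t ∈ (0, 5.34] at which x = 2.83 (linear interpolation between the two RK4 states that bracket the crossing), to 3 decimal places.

t = 0.539

t=0.000: state=(1.760)
step 1 (dt=0.02): k1=(1.776), k2=(1.787), k3=(1.787), k4=(1.797); state += dt/6·(k1+2k2+2k3+k4)
t=0.020: state=(1.796)
t=0.040: state=(1.832)
t=0.060: state=(1.868)
continuing one RK4 step at a time; state shown every 10 steps (Δt=0.2):
t=0.200: state=(2.134)
t=0.400: state=(2.539)
t=0.520: state=(2.790)
next step: t=0.540: state=(2.833) — x has crossed 2.83
linear interpolation between t=0.520 (2.79043) and t=0.540 (2.83265) → t≈0.539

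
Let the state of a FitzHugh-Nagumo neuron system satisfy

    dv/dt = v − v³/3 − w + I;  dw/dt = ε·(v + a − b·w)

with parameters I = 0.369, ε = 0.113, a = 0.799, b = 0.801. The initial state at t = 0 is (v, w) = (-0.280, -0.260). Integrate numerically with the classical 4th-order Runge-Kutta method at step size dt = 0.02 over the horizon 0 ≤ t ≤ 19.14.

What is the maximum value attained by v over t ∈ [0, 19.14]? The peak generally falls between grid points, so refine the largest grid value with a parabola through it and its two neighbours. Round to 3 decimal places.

t=0.000: state=(-0.280, -0.260)
step 1 (dt=0.02): k1=(0.356, 0.082), k2=(0.359, 0.083), k3=(0.359, 0.083), k4=(0.361, 0.083); state += dt/6·(k1+2k2+2k3+k4)
t=0.020: state=(-0.273, -0.258)
t=0.040: state=(-0.266, -0.257)
t=0.060: state=(-0.258, -0.255)
continuing one RK4 step at a time; state shown every 50 steps (Δt=1):
t=1.000: state=(0.254, -0.156)
t=2.000: state=(1.234, 0.023)
t=3.000: state=(1.726, 0.276)
t=4.000: state=(1.700, 0.525)
t=5.000: state=(1.589, 0.744)
t=6.000: state=(1.459, 0.930)
t=7.000: state=(1.312, 1.086)
t=8.000: state=(1.138, 1.211)
t=9.000: state=(0.908, 1.303)
t=10.000: state=(0.542, 1.357)
t=11.000: state=(-0.258, 1.347)
t=12.000: state=(-1.669, 1.209)
t=13.000: state=(-1.985, 0.985)
t=14.000: state=(-1.933, 0.774)
t=15.000: state=(-1.862, 0.588)
t=16.000: state=(-1.792, 0.427)
t=17.000: state=(-1.724, 0.286)
t=18.000: state=(-1.658, 0.165)
t=19.000: state=(-1.594, 0.061)
t=19.140: state=(-1.585, 0.048)
largest grid value and its neighbours: v(3.280)=1.74023, v(3.300)=1.74026, v(3.320)=1.74020
parabola through these three points peaks at t≈3.297 with v≈1.74027

max v = 1.740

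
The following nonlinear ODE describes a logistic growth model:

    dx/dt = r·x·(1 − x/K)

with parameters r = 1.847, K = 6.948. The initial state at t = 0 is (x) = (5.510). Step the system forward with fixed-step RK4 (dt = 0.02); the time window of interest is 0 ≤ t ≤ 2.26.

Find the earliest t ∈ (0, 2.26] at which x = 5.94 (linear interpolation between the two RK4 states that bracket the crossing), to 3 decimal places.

t = 0.233

t=0.000: state=(5.510)
step 1 (dt=0.02): k1=(2.106), k2=(2.083), k3=(2.084), k4=(2.061); state += dt/6·(k1+2k2+2k3+k4)
t=0.020: state=(5.552)
t=0.040: state=(5.592)
t=0.060: state=(5.632)
continuing one RK4 step at a time; state shown every 5 steps (Δt=0.1):
t=0.100: state=(5.709)
t=0.200: state=(5.886)
t=0.220: state=(5.919)
next step: t=0.240: state=(5.951) — x has crossed 5.94
linear interpolation between t=0.220 (5.91906) and t=0.240 (5.95102) → t≈0.233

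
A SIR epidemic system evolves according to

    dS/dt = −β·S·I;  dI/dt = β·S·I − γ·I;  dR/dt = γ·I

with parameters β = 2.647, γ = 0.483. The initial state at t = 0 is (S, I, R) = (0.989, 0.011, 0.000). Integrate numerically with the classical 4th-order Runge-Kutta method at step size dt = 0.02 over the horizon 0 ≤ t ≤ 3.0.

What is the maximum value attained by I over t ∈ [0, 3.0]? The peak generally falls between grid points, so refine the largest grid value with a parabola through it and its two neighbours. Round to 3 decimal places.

t=0.000: state=(0.989, 0.011, 0.000)
step 1 (dt=0.02): k1=(-0.029, 0.023, 0.005), k2=(-0.029, 0.024, 0.005), k3=(-0.029, 0.024, 0.005), k4=(-0.030, 0.024, 0.006); state += dt/6·(k1+2k2+2k3+k4)
t=0.020: state=(0.988, 0.011, 0.000)
t=0.040: state=(0.988, 0.012, 0.000)
t=0.060: state=(0.987, 0.013, 0.000)
continuing one RK4 step at a time; state shown every 5 steps (Δt=0.1):
t=0.100: state=(0.986, 0.014, 0.001)
t=0.200: state=(0.982, 0.017, 0.001)
t=0.300: state=(0.977, 0.021, 0.002)
t=0.400: state=(0.971, 0.026, 0.003)
t=0.500: state=(0.964, 0.032, 0.005)
t=0.600: state=(0.955, 0.039, 0.006)
t=0.700: state=(0.944, 0.047, 0.008)
t=0.800: state=(0.931, 0.058, 0.011)
t=0.900: state=(0.915, 0.071, 0.014)
t=1.000: state=(0.897, 0.085, 0.018)
t=1.100: state=(0.875, 0.103, 0.022)
t=1.200: state=(0.849, 0.123, 0.028)
t=1.300: state=(0.819, 0.146, 0.034)
t=1.400: state=(0.785, 0.173, 0.042)
t=1.500: state=(0.748, 0.201, 0.051)
t=1.600: state=(0.706, 0.233, 0.062)
t=1.700: state=(0.661, 0.266, 0.074)
t=1.800: state=(0.613, 0.300, 0.087)
t=1.900: state=(0.564, 0.334, 0.103)
t=2.000: state=(0.514, 0.367, 0.119)
t=2.100: state=(0.464, 0.398, 0.138)
t=2.200: state=(0.417, 0.426, 0.158)
t=2.300: state=(0.371, 0.450, 0.179)
t=2.400: state=(0.328, 0.470, 0.201)
t=2.500: state=(0.289, 0.486, 0.224)
t=2.600: state=(0.254, 0.498, 0.248)
t=2.700: state=(0.222, 0.505, 0.272)
t=2.800: state=(0.194, 0.509, 0.297)
t=2.900: state=(0.170, 0.509, 0.321)
t=3.000: state=(0.149, 0.506, 0.346)
largest grid value and its neighbours: I(2.820)=0.50901, I(2.840)=0.50913, I(2.860)=0.50911
parabola through these three points peaks at t≈2.847 with I≈0.50913

max I = 0.509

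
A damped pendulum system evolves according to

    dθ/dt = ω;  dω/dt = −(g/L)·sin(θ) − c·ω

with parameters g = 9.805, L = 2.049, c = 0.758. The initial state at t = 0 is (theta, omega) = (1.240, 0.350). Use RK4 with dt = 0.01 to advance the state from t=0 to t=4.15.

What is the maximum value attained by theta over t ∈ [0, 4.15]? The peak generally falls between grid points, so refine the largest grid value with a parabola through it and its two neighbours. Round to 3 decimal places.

t=0.000: state=(1.240, 0.350)
step 1 (dt=0.01): k1=(0.350, -4.791), k2=(0.326, -4.776), k3=(0.326, -4.776), k4=(0.302, -4.760); state += dt/6·(k1+2k2+2k3+k4)
t=0.010: state=(1.243, 0.302)
t=0.020: state=(1.246, 0.255)
t=0.030: state=(1.248, 0.208)
continuing one RK4 step at a time; state shown every 20 steps (Δt=0.2):
t=0.200: state=(1.219, -0.540)
t=0.400: state=(1.035, -1.269)
t=0.600: state=(0.726, -1.775)
t=0.800: state=(0.345, -1.974)
t=1.000: state=(-0.040, -1.824)
t=1.200: state=(-0.365, -1.380)
t=1.400: state=(-0.581, -0.772)
t=1.600: state=(-0.671, -0.134)
t=1.800: state=(-0.640, 0.432)
t=2.000: state=(-0.508, 0.857)
t=2.200: state=(-0.310, 1.090)
t=2.400: state=(-0.086, 1.109)
t=2.600: state=(0.121, 0.933)
t=2.800: state=(0.278, 0.620)
t=3.000: state=(0.365, 0.246)
t=3.200: state=(0.377, -0.115)
t=3.400: state=(0.323, -0.407)
t=3.600: state=(0.221, -0.590)
t=3.800: state=(0.096, -0.647)
t=4.000: state=(-0.029, -0.583)
t=4.150: state=(-0.109, -0.472)
largest grid value and its neighbours: theta(0.060)=1.25249, theta(0.070)=1.25294, theta(0.080)=1.25294
parabola through these three points peaks at t≈0.075 with theta≈1.25300

max theta = 1.253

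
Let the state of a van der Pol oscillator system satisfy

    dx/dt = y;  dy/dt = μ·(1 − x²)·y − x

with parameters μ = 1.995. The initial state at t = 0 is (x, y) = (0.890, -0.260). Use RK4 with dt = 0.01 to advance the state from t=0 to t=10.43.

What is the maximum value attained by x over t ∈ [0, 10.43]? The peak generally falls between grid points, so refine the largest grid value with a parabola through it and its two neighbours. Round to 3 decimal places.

max x = 2.020

t=0.000: state=(0.890, -0.260)
step 1 (dt=0.01): k1=(-0.260, -0.998), k2=(-0.265, -1.000), k3=(-0.265, -1.000), k4=(-0.270, -1.002); state += dt/6·(k1+2k2+2k3+k4)
t=0.010: state=(0.887, -0.270)
t=0.020: state=(0.885, -0.280)
t=0.030: state=(0.882, -0.290)
continuing one RK4 step at a time; state shown every 50 steps (Δt=0.5):
t=0.500: state=(0.619, -0.879)
t=1.000: state=(-0.130, -2.368)
t=1.500: state=(-1.589, -2.184)
t=2.000: state=(-1.923, 0.140)
t=2.500: state=(-1.779, 0.368)
t=3.000: state=(-1.572, 0.461)
t=3.500: state=(-1.307, 0.615)
t=4.000: state=(-0.923, 0.984)
t=4.500: state=(-0.185, 2.241)
t=5.000: state=(1.448, 3.189)
t=5.500: state=(2.019, -0.062)
t=6.000: state=(1.893, -0.336)
t=6.500: state=(1.707, -0.407)
t=7.000: state=(1.481, -0.508)
t=7.500: state=(1.183, -0.713)
t=8.000: state=(0.713, -1.276)
t=8.500: state=(-0.326, -3.221)
t=9.000: state=(-1.875, -1.357)
t=9.500: state=(-1.987, 0.246)
t=10.000: state=(-1.827, 0.363)
t=10.430: state=(-1.658, 0.426)
largest grid value and its neighbours: x(5.460)=2.01979, x(5.470)=2.01982, x(5.480)=2.01964
parabola through these three points peaks at t≈5.466 with x≈2.01983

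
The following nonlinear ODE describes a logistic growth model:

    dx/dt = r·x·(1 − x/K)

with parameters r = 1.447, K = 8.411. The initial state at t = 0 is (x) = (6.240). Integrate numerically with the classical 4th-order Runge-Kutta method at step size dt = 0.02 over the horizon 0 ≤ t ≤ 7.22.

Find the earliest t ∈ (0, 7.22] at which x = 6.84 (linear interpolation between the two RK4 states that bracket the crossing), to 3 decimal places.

t=0.000: state=(6.240)
step 1 (dt=0.02): k1=(2.331), k2=(2.314), k3=(2.314), k4=(2.298); state += dt/6·(k1+2k2+2k3+k4)
t=0.020: state=(6.286)
t=0.040: state=(6.332)
t=0.060: state=(6.377)
t=0.280: state=(6.827)
next step: t=0.300: state=(6.864) — x has crossed 6.84
linear interpolation between t=0.280 (6.82703) and t=0.300 (6.86390) → t≈0.287

t = 0.287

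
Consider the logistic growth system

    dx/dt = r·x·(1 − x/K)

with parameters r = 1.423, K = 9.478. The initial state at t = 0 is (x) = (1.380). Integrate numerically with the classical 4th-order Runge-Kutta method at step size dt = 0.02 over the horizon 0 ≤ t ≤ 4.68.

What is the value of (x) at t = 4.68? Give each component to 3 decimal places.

(x) = (9.407)

t=0.000: state=(1.380)
step 1 (dt=0.02): k1=(1.678), k2=(1.695), k3=(1.695), k4=(1.712); state += dt/6·(k1+2k2+2k3+k4)
t=0.020: state=(1.414)
t=0.040: state=(1.448)
t=0.060: state=(1.484)
continuing one RK4 step at a time; state shown every 10 steps (Δt=0.2):
t=0.200: state=(1.750)
t=0.400: state=(2.193)
t=0.600: state=(2.709)
t=0.800: state=(3.291)
t=1.000: state=(3.926)
t=1.200: state=(4.592)
t=1.400: state=(5.264)
t=1.600: state=(5.916)
t=1.800: state=(6.523)
t=2.000: state=(7.069)
t=2.200: state=(7.544)
t=2.400: state=(7.945)
t=2.600: state=(8.277)
t=2.800: state=(8.545)
t=3.000: state=(8.759)
t=3.200: state=(8.926)
t=3.400: state=(9.057)
t=3.600: state=(9.158)
t=3.800: state=(9.235)
t=4.000: state=(9.294)
t=4.200: state=(9.339)
t=4.400: state=(9.373)
t=4.600: state=(9.399)
t=4.680: state=(9.407)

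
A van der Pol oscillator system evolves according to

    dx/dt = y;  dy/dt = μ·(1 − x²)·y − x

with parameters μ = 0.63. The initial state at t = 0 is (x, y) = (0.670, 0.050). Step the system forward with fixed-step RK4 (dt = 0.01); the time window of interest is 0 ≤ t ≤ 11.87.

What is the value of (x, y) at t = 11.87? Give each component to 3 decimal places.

(x, y) = (1.769, 1.192)

t=0.000: state=(0.670, 0.050)
step 1 (dt=0.01): k1=(0.050, -0.653), k2=(0.047, -0.654), k3=(0.047, -0.654), k4=(0.043, -0.655); state += dt/6·(k1+2k2+2k3+k4)
t=0.010: state=(0.670, 0.043)
t=0.020: state=(0.671, 0.037)
t=0.030: state=(0.671, 0.030)
continuing one RK4 step at a time; state shown every 50 steps (Δt=0.5):
t=0.500: state=(0.609, -0.300)
t=1.000: state=(0.368, -0.667)
t=1.500: state=(-0.054, -1.007)
t=2.000: state=(-0.608, -1.147)
t=2.500: state=(-1.114, -0.785)
t=3.000: state=(-1.335, -0.088)
t=3.500: state=(-1.220, 0.518)
t=4.000: state=(-0.834, 1.025)
t=4.500: state=(-0.185, 1.580)
t=5.000: state=(0.722, 1.945)
t=5.500: state=(1.556, 1.173)
t=6.000: state=(1.826, -0.016)
t=6.500: state=(1.639, -0.659)
t=7.000: state=(1.201, -1.093)
t=7.500: state=(0.529, -1.627)
t=8.000: state=(-0.445, -2.225)
t=8.500: state=(-1.504, -1.698)
t=9.000: state=(-1.966, -0.207)
t=9.500: state=(-1.848, 0.566)
t=10.000: state=(-1.459, 0.973)
t=10.500: state=(-0.868, 1.421)
t=11.000: state=(-0.003, 2.060)
t=11.500: state=(1.120, 2.197)
t=11.870: state=(1.769, 1.192)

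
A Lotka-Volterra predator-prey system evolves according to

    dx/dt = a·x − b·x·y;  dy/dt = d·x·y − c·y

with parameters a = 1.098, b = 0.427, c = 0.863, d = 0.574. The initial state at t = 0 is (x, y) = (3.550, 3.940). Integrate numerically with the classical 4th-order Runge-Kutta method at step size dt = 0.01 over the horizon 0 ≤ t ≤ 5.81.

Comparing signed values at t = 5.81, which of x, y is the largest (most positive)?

t=0.000: state=(3.550, 3.940)
step 1 (dt=0.01): k1=(-2.075, 4.628), k2=(-2.103, 4.632), k3=(-2.103, 4.632), k4=(-2.132, 4.635); state += dt/6·(k1+2k2+2k3+k4)
t=0.010: state=(3.529, 3.986)
t=0.020: state=(3.507, 4.033)
t=0.030: state=(3.485, 4.079)
continuing one RK4 step at a time; state shown every 20 steps (Δt=0.2):
t=0.200: state=(3.037, 4.847)
t=0.400: state=(2.419, 5.580)
t=0.600: state=(1.834, 5.989)
t=0.800: state=(1.363, 6.047)
t=1.000: state=(1.021, 5.827)
t=1.200: state=(0.785, 5.435)
t=1.400: state=(0.628, 4.956)
t=1.600: state=(0.523, 4.454)
t=1.800: state=(0.455, 3.963)
t=2.000: state=(0.412, 3.504)
t=2.200: state=(0.387, 3.086)
t=2.400: state=(0.377, 2.713)
t=2.600: state=(0.378, 2.384)
t=2.800: state=(0.389, 2.096)
t=3.000: state=(0.409, 1.846)
t=3.200: state=(0.439, 1.631)
t=3.400: state=(0.480, 1.447)
t=3.600: state=(0.532, 1.290)
t=3.800: state=(0.597, 1.158)
t=4.000: state=(0.677, 1.048)
t=4.200: state=(0.774, 0.959)
t=4.400: state=(0.891, 0.887)
t=4.600: state=(1.032, 0.834)
t=4.800: state=(1.199, 0.797)
t=5.000: state=(1.396, 0.778)
t=5.200: state=(1.627, 0.779)
t=5.400: state=(1.895, 0.802)
t=5.600: state=(2.200, 0.853)
t=5.800: state=(2.539, 0.942)
t=5.810: state=(2.556, 0.948)
compare at T: x=2.556, y=0.948

largest component: x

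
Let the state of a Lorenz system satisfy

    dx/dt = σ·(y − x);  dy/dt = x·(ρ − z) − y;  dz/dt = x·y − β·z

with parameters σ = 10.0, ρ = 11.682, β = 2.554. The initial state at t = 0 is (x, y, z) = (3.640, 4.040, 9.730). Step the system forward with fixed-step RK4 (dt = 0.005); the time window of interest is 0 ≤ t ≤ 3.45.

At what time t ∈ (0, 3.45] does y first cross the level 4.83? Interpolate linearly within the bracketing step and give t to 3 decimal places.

t=0.000: state=(3.640, 4.040, 9.730)
step 1 (dt=0.005): k1=(4.000, 3.065, -10.145), k2=(3.977, 3.170, -10.012), k3=(3.980, 3.168, -10.012), k4=(3.959, 3.271, -9.879); state += dt/6·(k1+2k2+2k3+k4)
t=0.005: state=(3.660, 4.056, 9.680)
t=0.010: state=(3.680, 4.073, 9.631)
t=0.015: state=(3.699, 4.091, 9.584)
t=0.140: state=(4.258, 4.801, 8.852)
next step: t=0.145: state=(4.285, 4.837, 8.842) — y has crossed 4.83
linear interpolation between t=0.140 (4.80089) and t=0.145 (4.83735) → t≈0.144

t = 0.144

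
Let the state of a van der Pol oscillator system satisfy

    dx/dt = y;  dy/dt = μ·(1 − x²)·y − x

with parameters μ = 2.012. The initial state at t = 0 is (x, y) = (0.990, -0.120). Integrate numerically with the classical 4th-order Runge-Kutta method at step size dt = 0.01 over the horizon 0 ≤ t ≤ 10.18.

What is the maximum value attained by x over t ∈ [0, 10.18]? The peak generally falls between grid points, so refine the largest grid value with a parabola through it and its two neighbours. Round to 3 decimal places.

max x = 2.020

t=0.000: state=(0.990, -0.120)
step 1 (dt=0.01): k1=(-0.120, -0.995), k2=(-0.125, -0.995), k3=(-0.125, -0.995), k4=(-0.130, -0.995); state += dt/6·(k1+2k2+2k3+k4)
t=0.010: state=(0.989, -0.130)
t=0.020: state=(0.987, -0.140)
t=0.030: state=(0.986, -0.150)
continuing one RK4 step at a time; state shown every 50 steps (Δt=0.5):
t=0.500: state=(0.802, -0.652)
t=1.000: state=(0.259, -1.697)
t=1.500: state=(-1.098, -3.359)
t=2.000: state=(-1.944, -0.188)
t=2.500: state=(-1.859, 0.325)
t=3.000: state=(-1.673, 0.415)
t=3.500: state=(-1.440, 0.527)
t=4.000: state=(-1.126, 0.761)
t=4.500: state=(-0.610, 1.441)
t=5.000: state=(0.589, 3.616)
t=5.500: state=(1.958, 0.765)
t=6.000: state=(1.966, -0.280)
t=6.500: state=(1.800, -0.370)
t=7.000: state=(1.596, -0.449)
t=7.500: state=(1.341, -0.589)
t=8.000: state=(0.978, -0.916)
t=8.500: state=(0.307, -2.001)
t=9.000: state=(-1.258, -3.600)
t=9.500: state=(-2.020, -0.043)
t=10.000: state=(-1.912, 0.324)
t=10.180: state=(-1.851, 0.352)
largest grid value and its neighbours: x(5.690)=2.01989, x(5.700)=2.01996, x(5.710)=2.01983
parabola through these three points peaks at t≈5.699 with x≈2.01996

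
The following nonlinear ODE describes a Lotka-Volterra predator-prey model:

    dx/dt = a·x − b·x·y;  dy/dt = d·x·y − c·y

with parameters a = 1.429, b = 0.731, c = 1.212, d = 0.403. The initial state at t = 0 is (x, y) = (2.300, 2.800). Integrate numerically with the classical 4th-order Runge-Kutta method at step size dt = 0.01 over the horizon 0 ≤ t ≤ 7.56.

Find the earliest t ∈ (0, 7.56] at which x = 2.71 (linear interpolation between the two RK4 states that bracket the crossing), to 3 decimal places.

t=0.000: state=(2.300, 2.800)
step 1 (dt=0.01): k1=(-1.421, -0.798), k2=(-1.410, -0.805), k3=(-1.410, -0.805), k4=(-1.399, -0.812); state += dt/6·(k1+2k2+2k3+k4)
t=0.010: state=(2.286, 2.792)
t=0.020: state=(2.272, 2.784)
t=0.030: state=(2.258, 2.775)
continuing one RK4 step at a time; state shown every 25 steps (Δt=0.25):
t=0.250: state=(2.011, 2.567)
t=0.500: state=(1.843, 2.300)
t=0.750: state=(1.773, 2.037)
t=1.000: state=(1.786, 1.798)
t=1.250: state=(1.873, 1.596)
t=1.500: state=(2.031, 1.434)
t=1.750: state=(2.260, 1.314)
t=2.000: state=(2.560, 1.237)
t=2.100: state=(2.700, 1.218)
next step: t=2.110: state=(2.715, 1.216) — x has crossed 2.71
linear interpolation between t=2.100 (2.69991) and t=2.110 (2.71450) → t≈2.107

t = 2.107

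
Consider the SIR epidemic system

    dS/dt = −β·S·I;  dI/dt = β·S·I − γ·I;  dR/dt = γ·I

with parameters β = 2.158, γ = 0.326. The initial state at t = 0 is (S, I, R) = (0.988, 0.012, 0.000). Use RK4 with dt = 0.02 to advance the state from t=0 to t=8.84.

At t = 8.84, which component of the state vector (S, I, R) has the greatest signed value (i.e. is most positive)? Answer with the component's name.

largest component: R

t=0.000: state=(0.988, 0.012, 0.000)
step 1 (dt=0.02): k1=(-0.026, 0.022, 0.004), k2=(-0.026, 0.022, 0.004), k3=(-0.026, 0.022, 0.004), k4=(-0.027, 0.022, 0.004); state += dt/6·(k1+2k2+2k3+k4)
t=0.020: state=(0.987, 0.012, 0.000)
t=0.040: state=(0.987, 0.013, 0.000)
t=0.060: state=(0.986, 0.013, 0.000)
continuing one RK4 step at a time; state shown every 25 steps (Δt=0.5):
t=0.500: state=(0.968, 0.029, 0.003)
t=1.000: state=(0.920, 0.069, 0.011)
t=1.500: state=(0.821, 0.151, 0.028)
t=2.000: state=(0.651, 0.286, 0.063)
t=2.500: state=(0.440, 0.438, 0.122)
t=3.000: state=(0.258, 0.539, 0.203)
t=3.500: state=(0.141, 0.565, 0.294)
t=4.000: state=(0.078, 0.538, 0.384)
t=4.500: state=(0.045, 0.487, 0.468)
t=5.000: state=(0.027, 0.430, 0.543)
t=5.500: state=(0.018, 0.374, 0.608)
t=6.000: state=(0.012, 0.323, 0.665)
t=6.500: state=(0.009, 0.277, 0.714)
t=7.000: state=(0.007, 0.238, 0.756)
t=7.500: state=(0.005, 0.203, 0.792)
t=8.000: state=(0.004, 0.173, 0.822)
t=8.500: state=(0.004, 0.148, 0.848)
t=8.840: state=(0.003, 0.133, 0.864)
compare at T: S=0.003, I=0.133, R=0.864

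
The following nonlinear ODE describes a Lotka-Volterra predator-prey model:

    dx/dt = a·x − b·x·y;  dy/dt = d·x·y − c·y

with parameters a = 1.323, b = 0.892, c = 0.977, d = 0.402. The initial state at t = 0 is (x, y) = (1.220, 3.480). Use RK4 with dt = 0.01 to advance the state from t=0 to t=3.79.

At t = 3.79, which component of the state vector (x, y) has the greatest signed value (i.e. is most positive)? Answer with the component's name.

largest component: x

t=0.000: state=(1.220, 3.480)
step 1 (dt=0.01): k1=(-2.173, -1.693), k2=(-2.145, -1.704), k3=(-2.145, -1.704), k4=(-2.117, -1.715); state += dt/6·(k1+2k2+2k3+k4)
t=0.010: state=(1.199, 3.463)
t=0.020: state=(1.178, 3.446)
t=0.030: state=(1.157, 3.428)
continuing one RK4 step at a time; state shown every 20 steps (Δt=0.2):
t=0.200: state=(0.882, 3.111)
t=0.400: state=(0.683, 2.723)
t=0.600: state=(0.566, 2.354)
t=0.800: state=(0.500, 2.021)
t=1.000: state=(0.466, 1.727)
t=1.200: state=(0.457, 1.474)
t=1.400: state=(0.467, 1.258)
t=1.600: state=(0.494, 1.076)
t=1.800: state=(0.539, 0.922)
t=2.000: state=(0.603, 0.794)
t=2.200: state=(0.688, 0.688)
t=2.400: state=(0.800, 0.600)
t=2.600: state=(0.942, 0.530)
t=2.800: state=(1.123, 0.473)
t=3.000: state=(1.350, 0.430)
t=3.200: state=(1.634, 0.398)
t=3.400: state=(1.986, 0.379)
t=3.600: state=(2.421, 0.372)
t=3.790: state=(2.922, 0.378)
compare at T: x=2.922, y=0.378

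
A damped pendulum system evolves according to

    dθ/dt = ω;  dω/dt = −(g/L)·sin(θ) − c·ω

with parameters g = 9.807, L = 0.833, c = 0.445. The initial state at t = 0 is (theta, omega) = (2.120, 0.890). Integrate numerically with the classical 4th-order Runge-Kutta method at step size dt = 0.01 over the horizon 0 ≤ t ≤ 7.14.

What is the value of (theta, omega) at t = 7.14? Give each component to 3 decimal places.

t=0.000: state=(2.120, 0.890)
step 1 (dt=0.01): k1=(0.890, -10.438), k2=(0.838, -10.387), k3=(0.838, -10.389), k4=(0.786, -10.340); state += dt/6·(k1+2k2+2k3+k4)
t=0.010: state=(2.128, 0.786)
t=0.020: state=(2.136, 0.683)
t=0.030: state=(2.142, 0.581)
continuing one RK4 step at a time; state shown every 25 steps (Δt=0.25):
t=0.250: state=(2.032, -1.569)
t=0.500: state=(1.324, -4.098)
t=0.750: state=(0.080, -5.382)
t=1.000: state=(-1.077, -3.435)
t=1.250: state=(-1.551, -0.363)
t=1.500: state=(-1.283, 2.438)
t=1.750: state=(-0.409, 4.253)
t=2.000: state=(0.615, 3.459)
t=2.250: state=(1.169, 0.855)
t=2.500: state=(1.043, -1.786)
t=2.750: state=(0.357, -3.415)
t=3.000: state=(-0.474, -2.843)
t=3.250: state=(-0.928, -0.659)
t=3.500: state=(-0.799, 1.606)
t=3.750: state=(-0.212, 2.814)
t=4.000: state=(0.446, 2.143)
t=4.250: state=(0.756, 0.252)
t=4.500: state=(0.578, -1.575)
t=4.750: state=(0.062, -2.303)
t=5.000: state=(-0.440, -1.483)
t=5.250: state=(-0.611, 0.155)
t=5.500: state=(-0.385, 1.531)
t=5.750: state=(0.062, 1.819)
t=6.000: state=(0.421, 0.904)
t=6.250: state=(0.475, -0.472)
t=6.500: state=(0.222, -1.417)
t=6.750: state=(-0.147, -1.358)
t=7.000: state=(-0.383, -0.429)
t=7.140: state=(-0.397, 0.216)

(theta, omega) = (-0.397, 0.216)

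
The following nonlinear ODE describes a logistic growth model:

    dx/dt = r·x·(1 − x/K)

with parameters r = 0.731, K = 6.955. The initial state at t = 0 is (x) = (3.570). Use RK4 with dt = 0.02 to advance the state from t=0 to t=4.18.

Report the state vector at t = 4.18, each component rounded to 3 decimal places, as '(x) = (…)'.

(x) = (6.658)

t=0.000: state=(3.570)
step 1 (dt=0.02): k1=(1.270), k2=(1.270), k3=(1.270), k4=(1.270); state += dt/6·(k1+2k2+2k3+k4)
t=0.020: state=(3.595)
t=0.040: state=(3.621)
t=0.060: state=(3.646)
continuing one RK4 step at a time; state shown every 10 steps (Δt=0.2):
t=0.200: state=(3.823)
t=0.400: state=(4.073)
t=0.600: state=(4.316)
t=0.800: state=(4.551)
t=1.000: state=(4.775)
t=1.200: state=(4.988)
t=1.400: state=(5.187)
t=1.600: state=(5.373)
t=1.800: state=(5.545)
t=2.000: state=(5.702)
t=2.200: state=(5.845)
t=2.400: state=(5.975)
t=2.600: state=(6.092)
t=2.800: state=(6.196)
t=3.000: state=(6.290)
t=3.200: state=(6.372)
t=3.400: state=(6.446)
t=3.600: state=(6.511)
t=3.800: state=(6.568)
t=4.000: state=(6.618)
t=4.180: state=(6.658)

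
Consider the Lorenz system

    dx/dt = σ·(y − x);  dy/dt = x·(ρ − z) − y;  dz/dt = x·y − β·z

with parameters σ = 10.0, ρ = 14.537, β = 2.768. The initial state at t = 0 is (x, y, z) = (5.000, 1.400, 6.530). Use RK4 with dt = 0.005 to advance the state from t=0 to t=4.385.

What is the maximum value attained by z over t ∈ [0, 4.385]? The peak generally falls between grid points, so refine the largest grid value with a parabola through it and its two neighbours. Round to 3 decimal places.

t=0.000: state=(5.000, 1.400, 6.530)
step 1 (dt=0.005): k1=(-36.000, 38.635, -11.075), k2=(-34.134, 37.954, -10.650), k3=(-34.198, 37.988, -10.654), k4=(-32.391, 37.333, -10.250); state += dt/6·(k1+2k2+2k3+k4)
t=0.005: state=(4.829, 1.590, 6.477)
t=0.010: state=(4.676, 1.774, 6.427)
t=0.015: state=(4.539, 1.951, 6.382)
continuing one RK4 step at a time; state shown every 40 steps (Δt=0.2):
t=0.200: state=(5.418, 7.617, 7.056)
t=0.400: state=(9.674, 10.066, 16.656)
t=0.600: state=(5.464, 2.747, 16.885)
t=0.800: state=(2.752, 2.583, 10.970)
t=1.000: state=(3.910, 5.182, 8.184)
t=1.200: state=(7.536, 9.459, 11.652)
t=1.400: state=(7.979, 6.186, 17.727)
t=1.600: state=(4.246, 3.137, 13.854)
t=1.800: state=(3.904, 4.519, 10.098)
t=2.000: state=(6.260, 7.815, 10.738)
t=2.200: state=(8.085, 7.727, 15.981)
t=2.400: state=(5.552, 4.191, 15.160)
t=2.600: state=(4.334, 4.477, 11.622)
t=2.800: state=(5.737, 6.853, 11.037)
t=3.000: state=(7.562, 7.815, 14.562)
t=3.200: state=(6.275, 5.157, 15.383)
t=3.400: state=(4.840, 4.685, 12.651)
t=3.600: state=(5.563, 6.329, 11.571)
t=3.800: state=(7.063, 7.488, 13.771)
t=4.000: state=(6.565, 5.800, 15.126)
t=4.200: state=(5.279, 4.980, 13.284)
t=4.385: state=(5.477, 5.936, 12.090)
largest grid value and its neighbours: z(0.485)=19.08533, z(0.490)=19.09579, z(0.495)=19.09252
parabola through these three points peaks at t≈0.491 with z≈19.09626

max z = 19.096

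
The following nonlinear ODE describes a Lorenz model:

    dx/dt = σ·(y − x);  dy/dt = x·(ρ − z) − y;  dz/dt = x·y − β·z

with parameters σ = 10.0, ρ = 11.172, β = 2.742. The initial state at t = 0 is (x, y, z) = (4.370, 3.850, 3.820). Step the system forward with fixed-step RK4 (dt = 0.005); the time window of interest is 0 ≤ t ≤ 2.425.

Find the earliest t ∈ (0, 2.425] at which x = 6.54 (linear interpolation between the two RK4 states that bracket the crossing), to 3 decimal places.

t = 0.189

t=0.000: state=(4.370, 3.850, 3.820)
step 1 (dt=0.005): k1=(-5.200, 28.278, 6.350), k2=(-4.363, 28.043, 6.565), k3=(-4.390, 28.056, 6.569), k4=(-3.578, 27.834, 6.785); state += dt/6·(k1+2k2+2k3+k4)
t=0.005: state=(4.348, 3.990, 3.853)
t=0.010: state=(4.334, 4.128, 3.888)
t=0.015: state=(4.327, 4.265, 3.925)
continuing one RK4 step at a time; state shown every 20 steps (Δt=0.1):
t=0.100: state=(5.010, 6.437, 4.997)
t=0.185: state=(6.462, 8.294, 7.215)
next step: t=0.190: state=(6.553, 8.378, 7.386) — x has crossed 6.54
linear interpolation between t=0.185 (6.46174) and t=0.190 (6.55318) → t≈0.189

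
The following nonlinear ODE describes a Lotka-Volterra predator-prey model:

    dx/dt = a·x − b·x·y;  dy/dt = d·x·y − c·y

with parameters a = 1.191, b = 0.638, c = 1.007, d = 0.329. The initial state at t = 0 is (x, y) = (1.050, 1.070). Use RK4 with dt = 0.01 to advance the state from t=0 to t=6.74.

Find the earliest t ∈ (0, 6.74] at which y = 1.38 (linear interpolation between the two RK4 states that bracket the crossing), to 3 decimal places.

t=0.000: state=(1.050, 1.070)
step 1 (dt=0.01): k1=(0.534, -0.708), k2=(0.537, -0.705), k3=(0.537, -0.705), k4=(0.541, -0.701); state += dt/6·(k1+2k2+2k3+k4)
t=0.010: state=(1.055, 1.063)
t=0.020: state=(1.061, 1.056)
t=0.030: state=(1.066, 1.049)
continuing one RK4 step at a time; state shown every 25 steps (Δt=0.25):
t=0.250: state=(1.208, 0.912)
t=0.500: state=(1.421, 0.790)
t=0.750: state=(1.700, 0.698)
t=1.000: state=(2.060, 0.633)
t=1.250: state=(2.517, 0.594)
t=1.500: state=(3.088, 0.581)
t=1.750: state=(3.787, 0.598)
t=2.000: state=(4.618, 0.657)
t=2.250: state=(5.554, 0.775)
t=2.500: state=(6.508, 0.990)
t=2.750: state=(7.285, 1.361)
t=2.760: state=(7.308, 1.380)
next step: t=2.770: state=(7.331, 1.399) — y has crossed 1.38
linear interpolation between t=2.760 (1.37968) and t=2.770 (1.39915) → t≈2.760

t = 2.760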